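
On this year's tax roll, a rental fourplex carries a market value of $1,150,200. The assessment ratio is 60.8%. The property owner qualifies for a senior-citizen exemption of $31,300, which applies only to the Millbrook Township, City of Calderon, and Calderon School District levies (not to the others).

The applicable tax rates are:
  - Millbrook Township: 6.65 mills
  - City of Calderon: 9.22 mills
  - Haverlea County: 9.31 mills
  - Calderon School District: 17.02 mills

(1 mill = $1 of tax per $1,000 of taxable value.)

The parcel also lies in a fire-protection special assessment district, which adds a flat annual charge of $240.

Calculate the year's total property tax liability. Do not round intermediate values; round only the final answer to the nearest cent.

$28,721.91

Assessed value = $1,150,200 × 0.608 = $699,321.6
Millbrook Township: ($699,321.6 − $31,300) × 0.00665 = $668,021.6 × 0.00665 = $4,442.34364
City of Calderon: ($699,321.6 − $31,300) × 0.00922 = $668,021.6 × 0.00922 = $6,159.159152
Haverlea County: $699,321.6 × 0.00931 = $6,510.684096
Calderon School District: ($699,321.6 − $31,300) × 0.01702 = $668,021.6 × 0.01702 = $11,369.727632
Levies subtotal = $28,481.91452
Total = $28,481.91452 + $240 = $28,721.91452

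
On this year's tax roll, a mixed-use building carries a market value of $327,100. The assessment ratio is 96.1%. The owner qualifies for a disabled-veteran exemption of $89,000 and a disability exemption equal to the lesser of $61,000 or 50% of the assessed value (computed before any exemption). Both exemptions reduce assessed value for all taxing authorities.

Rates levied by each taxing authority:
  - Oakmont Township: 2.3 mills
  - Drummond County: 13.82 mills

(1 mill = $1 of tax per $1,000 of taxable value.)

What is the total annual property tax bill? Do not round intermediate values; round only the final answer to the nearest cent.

$2,649.21

Assessed value = $327,100 × 0.961 = $314,343.1
Disability exemption = min($61,000, 50% × $314,343.1) = min($61,000, $157,171.55) = $61,000 (dollar cap binds)
Taxable value = $314,343.1 − $89,000 − $61,000 = $164,343.1
Oakmont Township: $164,343.1 × 0.0023 = $377.98913
Drummond County: $164,343.1 × 0.01382 = $2,271.221642
Total = $2,649.210772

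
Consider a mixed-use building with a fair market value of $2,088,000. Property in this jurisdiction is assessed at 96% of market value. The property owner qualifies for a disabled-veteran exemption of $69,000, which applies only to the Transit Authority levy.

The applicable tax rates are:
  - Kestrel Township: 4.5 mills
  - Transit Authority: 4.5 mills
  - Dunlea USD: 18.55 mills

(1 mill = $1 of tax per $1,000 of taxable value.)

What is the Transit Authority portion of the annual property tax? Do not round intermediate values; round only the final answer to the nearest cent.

Assessed value = $2,088,000 × 0.96 = $2,004,480
Transit Authority taxable value = $2,004,480 − $69,000 = $1,935,480
Transit Authority levy = $1,935,480 × 0.0045 = $8,709.66

$8,709.66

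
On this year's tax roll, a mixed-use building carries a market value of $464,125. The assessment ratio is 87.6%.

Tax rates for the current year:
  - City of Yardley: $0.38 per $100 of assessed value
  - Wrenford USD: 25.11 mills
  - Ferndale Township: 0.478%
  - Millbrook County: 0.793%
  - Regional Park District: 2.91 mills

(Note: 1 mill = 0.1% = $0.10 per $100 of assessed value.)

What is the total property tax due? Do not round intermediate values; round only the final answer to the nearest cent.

$18,104.72

Assessed value = $464,125 × 0.876 = $406,573.5
City of Yardley: $406,573.5 × 0.0038 = $1,544.9793
Wrenford USD: $406,573.5 × 0.02511 = $10,209.060585
Ferndale Township: $406,573.5 × 0.00478 = $1,943.42133
Millbrook County: $406,573.5 × 0.00793 = $3,224.127855
Regional Park District: $406,573.5 × 0.00291 = $1,183.128885
Total = $18,104.717955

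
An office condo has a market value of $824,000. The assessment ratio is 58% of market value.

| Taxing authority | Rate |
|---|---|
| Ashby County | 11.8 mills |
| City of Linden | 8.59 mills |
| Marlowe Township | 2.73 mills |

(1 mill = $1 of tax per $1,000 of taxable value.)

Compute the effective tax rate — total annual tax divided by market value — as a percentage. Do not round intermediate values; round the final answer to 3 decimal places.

1.341%

Assessed value = $824,000 × 0.58 = $477,920
Ashby County: $477,920 × 0.0118 = $5,639.456
City of Linden: $477,920 × 0.00859 = $4,105.3328
Marlowe Township: $477,920 × 0.00273 = $1,304.7216
Total tax = $11,049.5104
Effective rate = $11,049.5104 ÷ $824,000 = 1.341% of market value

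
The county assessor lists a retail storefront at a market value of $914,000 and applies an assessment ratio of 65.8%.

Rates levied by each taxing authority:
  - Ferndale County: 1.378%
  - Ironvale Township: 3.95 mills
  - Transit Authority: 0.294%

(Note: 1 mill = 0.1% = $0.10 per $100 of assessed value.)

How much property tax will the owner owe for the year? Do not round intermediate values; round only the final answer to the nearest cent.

$12,431.19

Assessed value = $914,000 × 0.658 = $601,412
Ferndale County: $601,412 × 0.01378 = $8,287.45736
Ironvale Township: $601,412 × 0.00395 = $2,375.5774
Transit Authority: $601,412 × 0.00294 = $1,768.15128
Total = $12,431.18604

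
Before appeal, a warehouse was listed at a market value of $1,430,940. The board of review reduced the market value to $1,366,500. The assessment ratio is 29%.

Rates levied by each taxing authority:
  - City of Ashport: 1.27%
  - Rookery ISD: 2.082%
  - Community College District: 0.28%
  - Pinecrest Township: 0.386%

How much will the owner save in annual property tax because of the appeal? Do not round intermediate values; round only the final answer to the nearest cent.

Old assessed value = $1,430,940 × 0.29 = $414,972.6
New assessed value = $1,366,500 × 0.29 = $396,285
Combined rate = 0.0127 + 0.02082 + 0.0028 + 0.00386 = 0.04018
Old tax = $414,972.6 × 0.04018 = $16,673.599068
New tax = $396,285 × 0.04018 = $15,922.7313
Reduction = $16,673.599068 − $15,922.7313 = $750.867768

$750.87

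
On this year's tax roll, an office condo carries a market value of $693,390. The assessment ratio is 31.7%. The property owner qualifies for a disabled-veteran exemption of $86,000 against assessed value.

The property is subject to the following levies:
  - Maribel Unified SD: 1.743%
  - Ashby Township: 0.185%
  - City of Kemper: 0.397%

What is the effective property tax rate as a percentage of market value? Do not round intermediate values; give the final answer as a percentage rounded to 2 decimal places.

0.45%

Assessed value = $693,390 × 0.317 = $219,804.63
Taxable value = $219,804.63 − $86,000 = $133,804.63
Maribel Unified SD: $133,804.63 × 0.01743 = $2,332.2147009
Ashby Township: $133,804.63 × 0.00185 = $247.5385655
City of Kemper: $133,804.63 × 0.00397 = $531.2043811
Total tax = $3,110.9576475
Effective rate = $3,110.9576475 ÷ $693,390 = 0.45% of market value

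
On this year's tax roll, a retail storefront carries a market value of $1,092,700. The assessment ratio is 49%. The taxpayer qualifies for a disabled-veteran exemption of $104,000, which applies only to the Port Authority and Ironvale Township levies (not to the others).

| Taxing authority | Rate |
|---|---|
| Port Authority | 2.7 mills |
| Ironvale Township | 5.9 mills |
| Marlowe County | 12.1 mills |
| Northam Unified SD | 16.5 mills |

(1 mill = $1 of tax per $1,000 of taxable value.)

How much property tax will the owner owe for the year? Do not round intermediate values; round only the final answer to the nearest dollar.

Assessed value = $1,092,700 × 0.49 = $535,423
Port Authority: ($535,423 − $104,000) × 0.0027 = $431,423 × 0.0027 = $1,164.8421
Ironvale Township: ($535,423 − $104,000) × 0.0059 = $431,423 × 0.0059 = $2,545.3957
Marlowe County: $535,423 × 0.0121 = $6,478.6183
Northam Unified SD: $535,423 × 0.0165 = $8,834.4795
Total = $19,023.3356

$19,023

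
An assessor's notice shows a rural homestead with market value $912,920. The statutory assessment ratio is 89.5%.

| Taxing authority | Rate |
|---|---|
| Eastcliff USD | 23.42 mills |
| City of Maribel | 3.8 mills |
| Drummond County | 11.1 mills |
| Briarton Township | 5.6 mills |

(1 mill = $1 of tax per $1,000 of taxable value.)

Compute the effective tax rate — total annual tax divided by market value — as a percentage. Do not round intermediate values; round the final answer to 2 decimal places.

3.93%

Assessed value = $912,920 × 0.895 = $817,063.4
Eastcliff USD: $817,063.4 × 0.02342 = $19,135.624828
City of Maribel: $817,063.4 × 0.0038 = $3,104.84092
Drummond County: $817,063.4 × 0.0111 = $9,069.40374
Briarton Township: $817,063.4 × 0.0056 = $4,575.55504
Total tax = $35,885.424528
Effective rate = $35,885.424528 ÷ $912,920 = 3.93% of market value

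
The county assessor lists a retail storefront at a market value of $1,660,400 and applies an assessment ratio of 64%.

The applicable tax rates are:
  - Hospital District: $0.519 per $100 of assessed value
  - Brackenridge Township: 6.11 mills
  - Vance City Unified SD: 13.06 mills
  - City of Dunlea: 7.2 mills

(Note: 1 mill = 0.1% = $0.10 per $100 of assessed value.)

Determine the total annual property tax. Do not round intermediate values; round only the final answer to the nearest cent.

Assessed value = $1,660,400 × 0.64 = $1,062,656
Hospital District: $1,062,656 × 0.00519 = $5,515.18464
Brackenridge Township: $1,062,656 × 0.00611 = $6,492.82816
Vance City Unified SD: $1,062,656 × 0.01306 = $13,878.28736
City of Dunlea: $1,062,656 × 0.0072 = $7,651.1232
Total = $33,537.42336

$33,537.42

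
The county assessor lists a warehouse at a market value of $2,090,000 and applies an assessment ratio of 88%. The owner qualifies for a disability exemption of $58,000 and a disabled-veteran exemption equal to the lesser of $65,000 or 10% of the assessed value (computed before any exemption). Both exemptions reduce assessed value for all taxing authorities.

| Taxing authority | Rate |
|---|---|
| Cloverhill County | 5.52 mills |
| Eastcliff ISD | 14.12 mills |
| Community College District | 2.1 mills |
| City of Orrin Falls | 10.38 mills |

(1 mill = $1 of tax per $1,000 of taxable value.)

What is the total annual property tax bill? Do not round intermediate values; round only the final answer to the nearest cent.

Assessed value = $2,090,000 × 0.88 = $1,839,200
Disabled-veteran exemption = min($65,000, 10% × $1,839,200) = min($65,000, $183,920) = $65,000 (dollar cap binds)
Taxable value = $1,839,200 − $58,000 − $65,000 = $1,716,200
Cloverhill County: $1,716,200 × 0.00552 = $9,473.424
Eastcliff ISD: $1,716,200 × 0.01412 = $24,232.744
Community College District: $1,716,200 × 0.0021 = $3,604.02
City of Orrin Falls: $1,716,200 × 0.01038 = $17,814.156
Total = $55,124.344

$55,124.34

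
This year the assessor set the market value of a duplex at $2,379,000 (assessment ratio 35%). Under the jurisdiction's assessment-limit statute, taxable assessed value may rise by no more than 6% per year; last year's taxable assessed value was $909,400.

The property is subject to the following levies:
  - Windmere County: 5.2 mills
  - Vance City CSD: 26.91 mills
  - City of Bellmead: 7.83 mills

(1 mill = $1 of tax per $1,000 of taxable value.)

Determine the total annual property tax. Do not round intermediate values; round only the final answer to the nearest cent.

$33,256.04

Uncapped assessed value = $2,379,000 × 0.35 = $832,650
Cap limit = $909,400 × 1.06 = $963,964
Taxable assessed value = min($832,650, $963,964) = $832,650 (cap does not bind)
Windmere County: $832,650 × 0.0052 = $4,329.78
Vance City CSD: $832,650 × 0.02691 = $22,406.6115
City of Bellmead: $832,650 × 0.00783 = $6,519.6495
Total = $33,256.041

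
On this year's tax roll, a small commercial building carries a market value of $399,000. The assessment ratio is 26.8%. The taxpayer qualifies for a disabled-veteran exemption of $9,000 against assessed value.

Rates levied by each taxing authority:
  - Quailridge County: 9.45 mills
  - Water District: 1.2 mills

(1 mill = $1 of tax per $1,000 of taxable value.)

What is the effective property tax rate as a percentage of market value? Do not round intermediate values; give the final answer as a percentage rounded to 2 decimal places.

0.26%

Assessed value = $399,000 × 0.268 = $106,932
Taxable value = $106,932 − $9,000 = $97,932
Quailridge County: $97,932 × 0.00945 = $925.4574
Water District: $97,932 × 0.0012 = $117.5184
Total tax = $1,042.9758
Effective rate = $1,042.9758 ÷ $399,000 = 0.26% of market value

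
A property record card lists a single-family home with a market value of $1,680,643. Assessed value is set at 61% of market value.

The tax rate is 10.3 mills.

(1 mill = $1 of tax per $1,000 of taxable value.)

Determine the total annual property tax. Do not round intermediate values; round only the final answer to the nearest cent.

Assessed value = $1,680,643 × 0.61 = $1,025,192.23
Tax = $1,025,192.23 × 0.0103 = $10,559.479969

$10,559.48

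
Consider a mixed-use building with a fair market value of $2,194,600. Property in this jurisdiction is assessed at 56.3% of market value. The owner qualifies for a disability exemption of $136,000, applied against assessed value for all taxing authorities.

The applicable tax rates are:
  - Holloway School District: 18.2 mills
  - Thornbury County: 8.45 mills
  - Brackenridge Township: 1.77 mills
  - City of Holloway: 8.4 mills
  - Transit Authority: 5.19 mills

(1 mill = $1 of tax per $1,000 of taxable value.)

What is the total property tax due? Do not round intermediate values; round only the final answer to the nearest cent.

$46,192.51

Assessed value = $2,194,600 × 0.563 = $1,235,559.8
Taxable value = $1,235,559.8 − $136,000 = $1,099,559.8
Holloway School District: $1,099,559.8 × 0.0182 = $20,011.98836
Thornbury County: $1,099,559.8 × 0.00845 = $9,291.28031
Brackenridge Township: $1,099,559.8 × 0.00177 = $1,946.220846
City of Holloway: $1,099,559.8 × 0.0084 = $9,236.30232
Transit Authority: $1,099,559.8 × 0.00519 = $5,706.715362
Total = $20,011.98836 + $9,291.28031 + $1,946.220846 + $9,236.30232 + $5,706.715362 = $46,192.507198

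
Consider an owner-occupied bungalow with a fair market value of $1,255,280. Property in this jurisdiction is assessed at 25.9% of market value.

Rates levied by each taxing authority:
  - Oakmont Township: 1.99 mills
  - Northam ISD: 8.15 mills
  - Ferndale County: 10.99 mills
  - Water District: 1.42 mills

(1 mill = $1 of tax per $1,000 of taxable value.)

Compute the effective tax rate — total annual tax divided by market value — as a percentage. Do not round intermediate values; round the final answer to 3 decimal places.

Assessed value = $1,255,280 × 0.259 = $325,117.52
Oakmont Township: $325,117.52 × 0.00199 = $646.9838648
Northam ISD: $325,117.52 × 0.00815 = $2,649.707788
Ferndale County: $325,117.52 × 0.01099 = $3,573.0415448
Water District: $325,117.52 × 0.00142 = $461.6668784
Total tax = $7,331.400076
Effective rate = $7,331.400076 ÷ $1,255,280 = 0.584% of market value

0.584%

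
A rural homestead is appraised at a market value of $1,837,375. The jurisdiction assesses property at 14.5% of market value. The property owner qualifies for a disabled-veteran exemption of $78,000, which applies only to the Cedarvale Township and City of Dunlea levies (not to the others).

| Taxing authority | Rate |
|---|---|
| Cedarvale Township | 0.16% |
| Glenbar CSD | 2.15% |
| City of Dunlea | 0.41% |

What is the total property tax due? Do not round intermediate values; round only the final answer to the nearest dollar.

$6,802

Assessed value = $1,837,375 × 0.145 = $266,419.375
Cedarvale Township: ($266,419.375 − $78,000) × 0.0016 = $188,419.375 × 0.0016 = $301.471
Glenbar CSD: $266,419.375 × 0.0215 = $5,728.0165625
City of Dunlea: ($266,419.375 − $78,000) × 0.0041 = $188,419.375 × 0.0041 = $772.5194375
Total = $6,802.007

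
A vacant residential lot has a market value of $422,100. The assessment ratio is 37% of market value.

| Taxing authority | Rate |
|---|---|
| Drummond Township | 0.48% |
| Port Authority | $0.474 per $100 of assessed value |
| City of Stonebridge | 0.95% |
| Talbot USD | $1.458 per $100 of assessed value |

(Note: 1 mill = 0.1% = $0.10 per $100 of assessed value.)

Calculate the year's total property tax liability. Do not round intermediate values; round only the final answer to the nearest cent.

Assessed value = $422,100 × 0.37 = $156,177
Drummond Township: $156,177 × 0.0048 = $749.6496
Port Authority: $156,177 × 0.00474 = $740.27898
City of Stonebridge: $156,177 × 0.0095 = $1,483.6815
Talbot USD: $156,177 × 0.01458 = $2,277.06066
Total = $5,250.67074

$5,250.67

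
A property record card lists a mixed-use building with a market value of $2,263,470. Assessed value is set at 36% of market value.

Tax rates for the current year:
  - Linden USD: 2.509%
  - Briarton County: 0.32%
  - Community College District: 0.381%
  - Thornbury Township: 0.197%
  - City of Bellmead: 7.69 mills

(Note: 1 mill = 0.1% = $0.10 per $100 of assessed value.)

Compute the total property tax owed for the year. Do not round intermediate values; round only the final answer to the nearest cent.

$34,028.10

Assessed value = $2,263,470 × 0.36 = $814,849.2
Linden USD: $814,849.2 × 0.02509 = $20,444.566428
Briarton County: $814,849.2 × 0.0032 = $2,607.51744
Community College District: $814,849.2 × 0.00381 = $3,104.575452
Thornbury Township: $814,849.2 × 0.00197 = $1,605.252924
City of Bellmead: $814,849.2 × 0.00769 = $6,266.190348
Total = $34,028.102592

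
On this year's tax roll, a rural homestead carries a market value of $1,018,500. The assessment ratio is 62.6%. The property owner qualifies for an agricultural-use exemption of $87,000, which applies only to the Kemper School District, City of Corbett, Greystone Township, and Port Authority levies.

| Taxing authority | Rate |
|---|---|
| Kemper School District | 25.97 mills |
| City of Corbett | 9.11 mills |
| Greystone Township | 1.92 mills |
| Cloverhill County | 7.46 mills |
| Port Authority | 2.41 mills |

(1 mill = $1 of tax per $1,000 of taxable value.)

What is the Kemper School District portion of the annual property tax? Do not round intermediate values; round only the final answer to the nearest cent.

$14,298.59

Assessed value = $1,018,500 × 0.626 = $637,581
Kemper School District taxable value = $637,581 − $87,000 = $550,581
Kemper School District levy = $550,581 × 0.02597 = $14,298.58857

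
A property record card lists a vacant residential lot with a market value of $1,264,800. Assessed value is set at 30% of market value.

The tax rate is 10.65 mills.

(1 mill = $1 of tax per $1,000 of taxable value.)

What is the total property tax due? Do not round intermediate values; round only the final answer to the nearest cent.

$4,041.04

Assessed value = $1,264,800 × 0.3 = $379,440
Tax = $379,440 × 0.01065 = $4,041.036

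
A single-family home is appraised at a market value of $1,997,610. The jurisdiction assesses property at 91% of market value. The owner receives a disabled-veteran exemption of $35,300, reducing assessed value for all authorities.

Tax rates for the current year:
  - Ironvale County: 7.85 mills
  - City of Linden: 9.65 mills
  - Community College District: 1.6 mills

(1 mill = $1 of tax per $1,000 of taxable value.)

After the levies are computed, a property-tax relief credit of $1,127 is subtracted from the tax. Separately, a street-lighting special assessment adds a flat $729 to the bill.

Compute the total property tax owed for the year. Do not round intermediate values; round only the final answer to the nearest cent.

Assessed value = $1,997,610 × 0.91 = $1,817,825.1
Taxable value = $1,817,825.1 − $35,300 = $1,782,525.1
Ironvale County: $1,782,525.1 × 0.00785 = $13,992.822035
City of Linden: $1,782,525.1 × 0.00965 = $17,201.367215
Community College District: $1,782,525.1 × 0.0016 = $2,852.04016
Levies subtotal = $34,046.22941
After credit = $34,046.22941 − $1,127 = $32,919.22941
Total = $32,919.22941 + $729 = $33,648.22941

$33,648.23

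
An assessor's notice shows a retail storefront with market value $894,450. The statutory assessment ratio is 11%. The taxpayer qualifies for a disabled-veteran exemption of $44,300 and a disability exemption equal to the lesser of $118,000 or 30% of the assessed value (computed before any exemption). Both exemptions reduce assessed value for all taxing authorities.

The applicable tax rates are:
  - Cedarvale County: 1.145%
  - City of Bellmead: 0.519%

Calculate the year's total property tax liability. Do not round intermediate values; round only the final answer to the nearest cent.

Assessed value = $894,450 × 0.11 = $98,389.5
Disability exemption = min($118,000, 30% × $98,389.5) = min($118,000, $29,516.85) = $29,516.85 (percentage binds)
Taxable value = $98,389.5 − $44,300 − $29,516.85 = $24,572.65
Cedarvale County: $24,572.65 × 0.01145 = $281.3568425
City of Bellmead: $24,572.65 × 0.00519 = $127.5320535
Total = $408.888896

$408.89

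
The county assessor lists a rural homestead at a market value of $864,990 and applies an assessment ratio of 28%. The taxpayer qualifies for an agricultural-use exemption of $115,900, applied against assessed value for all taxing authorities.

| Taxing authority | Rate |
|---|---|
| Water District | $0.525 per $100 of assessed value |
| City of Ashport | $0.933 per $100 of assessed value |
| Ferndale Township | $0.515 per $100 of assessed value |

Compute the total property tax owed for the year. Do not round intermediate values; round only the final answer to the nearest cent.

$2,491.84

Assessed value = $864,990 × 0.28 = $242,197.2
Taxable value = $242,197.2 − $115,900 = $126,297.2
Water District: $126,297.2 × 0.00525 = $663.0603
City of Ashport: $126,297.2 × 0.00933 = $1,178.352876
Ferndale Township: $126,297.2 × 0.00515 = $650.43058
Total = $663.0603 + $1,178.352876 + $650.43058 = $2,491.843756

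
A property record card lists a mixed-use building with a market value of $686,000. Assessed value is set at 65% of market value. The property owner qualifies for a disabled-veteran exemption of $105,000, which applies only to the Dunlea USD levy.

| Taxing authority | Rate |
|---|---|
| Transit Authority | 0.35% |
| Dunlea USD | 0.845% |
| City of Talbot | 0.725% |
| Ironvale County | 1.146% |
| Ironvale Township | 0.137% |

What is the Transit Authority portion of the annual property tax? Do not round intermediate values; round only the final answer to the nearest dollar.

Assessed value = $686,000 × 0.65 = $445,900
Transit Authority taxable value = $445,900 (exemption does not apply)
Transit Authority levy = $445,900 × 0.0035 = $1,560.65

$1,561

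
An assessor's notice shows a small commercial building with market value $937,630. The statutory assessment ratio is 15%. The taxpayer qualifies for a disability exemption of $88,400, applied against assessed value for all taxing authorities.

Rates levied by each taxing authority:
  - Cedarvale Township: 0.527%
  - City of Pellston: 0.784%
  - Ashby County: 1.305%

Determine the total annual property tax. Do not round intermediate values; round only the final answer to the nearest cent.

$1,366.72

Assessed value = $937,630 × 0.15 = $140,644.5
Taxable value = $140,644.5 − $88,400 = $52,244.5
Cedarvale Township: $52,244.5 × 0.00527 = $275.328515
City of Pellston: $52,244.5 × 0.00784 = $409.59688
Ashby County: $52,244.5 × 0.01305 = $681.790725
Total = $275.328515 + $409.59688 + $681.790725 = $1,366.71612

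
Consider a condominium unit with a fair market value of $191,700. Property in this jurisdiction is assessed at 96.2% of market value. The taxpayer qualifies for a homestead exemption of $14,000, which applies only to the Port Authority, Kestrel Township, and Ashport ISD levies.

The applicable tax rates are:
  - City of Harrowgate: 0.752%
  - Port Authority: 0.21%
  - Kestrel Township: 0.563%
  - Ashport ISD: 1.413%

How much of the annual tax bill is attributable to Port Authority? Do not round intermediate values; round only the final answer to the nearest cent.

$357.87

Assessed value = $191,700 × 0.962 = $184,415.4
Port Authority taxable value = $184,415.4 − $14,000 = $170,415.4
Port Authority levy = $170,415.4 × 0.0021 = $357.87234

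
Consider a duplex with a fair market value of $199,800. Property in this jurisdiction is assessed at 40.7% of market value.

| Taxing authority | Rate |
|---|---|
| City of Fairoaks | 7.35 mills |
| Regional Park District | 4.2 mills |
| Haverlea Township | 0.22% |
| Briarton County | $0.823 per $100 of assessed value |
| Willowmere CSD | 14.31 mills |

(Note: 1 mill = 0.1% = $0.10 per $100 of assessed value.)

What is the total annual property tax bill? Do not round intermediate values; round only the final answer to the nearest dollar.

Assessed value = $199,800 × 0.407 = $81,318.6
City of Fairoaks: $81,318.6 × 0.00735 = $597.69171
Regional Park District: $81,318.6 × 0.0042 = $341.53812
Haverlea Township: $81,318.6 × 0.0022 = $178.90092
Briarton County: $81,318.6 × 0.00823 = $669.252078
Willowmere CSD: $81,318.6 × 0.01431 = $1,163.669166
Total = $2,951.051994

$2,951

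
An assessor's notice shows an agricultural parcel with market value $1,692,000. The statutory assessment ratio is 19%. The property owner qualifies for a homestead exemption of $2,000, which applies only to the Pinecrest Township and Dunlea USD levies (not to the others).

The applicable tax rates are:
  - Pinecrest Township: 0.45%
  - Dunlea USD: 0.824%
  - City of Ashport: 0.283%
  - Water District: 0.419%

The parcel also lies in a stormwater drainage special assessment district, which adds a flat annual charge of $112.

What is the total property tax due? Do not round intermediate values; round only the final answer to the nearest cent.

$6,438.96

Assessed value = $1,692,000 × 0.19 = $321,480
Pinecrest Township: ($321,480 − $2,000) × 0.0045 = $319,480 × 0.0045 = $1,437.66
Dunlea USD: ($321,480 − $2,000) × 0.00824 = $319,480 × 0.00824 = $2,632.5152
City of Ashport: $321,480 × 0.00283 = $909.7884
Water District: $321,480 × 0.00419 = $1,347.0012
Levies subtotal = $6,326.9648
Total = $6,326.9648 + $112 = $6,438.9648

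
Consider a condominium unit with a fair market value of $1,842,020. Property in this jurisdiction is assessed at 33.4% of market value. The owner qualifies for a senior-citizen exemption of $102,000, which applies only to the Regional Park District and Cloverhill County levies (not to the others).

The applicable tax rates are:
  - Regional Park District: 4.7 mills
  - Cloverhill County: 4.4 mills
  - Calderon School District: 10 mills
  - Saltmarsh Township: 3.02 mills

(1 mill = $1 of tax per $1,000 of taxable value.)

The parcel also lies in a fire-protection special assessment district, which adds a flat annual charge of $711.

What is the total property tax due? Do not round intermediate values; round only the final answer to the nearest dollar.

$13,392

Assessed value = $1,842,020 × 0.334 = $615,234.68
Regional Park District: ($615,234.68 − $102,000) × 0.0047 = $513,234.68 × 0.0047 = $2,412.202996
Cloverhill County: ($615,234.68 − $102,000) × 0.0044 = $513,234.68 × 0.0044 = $2,258.232592
Calderon School District: $615,234.68 × 0.01 = $6,152.3468
Saltmarsh Township: $615,234.68 × 0.00302 = $1,858.0087336
Levies subtotal = $12,680.7911216
Total = $12,680.7911216 + $711 = $13,391.7911216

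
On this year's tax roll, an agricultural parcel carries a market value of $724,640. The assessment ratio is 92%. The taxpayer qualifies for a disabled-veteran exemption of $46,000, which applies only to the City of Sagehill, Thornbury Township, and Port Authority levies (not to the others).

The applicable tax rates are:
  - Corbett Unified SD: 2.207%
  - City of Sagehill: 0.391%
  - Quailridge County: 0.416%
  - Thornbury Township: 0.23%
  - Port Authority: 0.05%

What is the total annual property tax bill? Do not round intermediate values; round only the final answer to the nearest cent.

$21,651.41

Assessed value = $724,640 × 0.92 = $666,668.8
Corbett Unified SD: $666,668.8 × 0.02207 = $14,713.380416
City of Sagehill: ($666,668.8 − $46,000) × 0.00391 = $620,668.8 × 0.00391 = $2,426.815008
Quailridge County: $666,668.8 × 0.00416 = $2,773.342208
Thornbury Township: ($666,668.8 − $46,000) × 0.0023 = $620,668.8 × 0.0023 = $1,427.53824
Port Authority: ($666,668.8 − $46,000) × 0.0005 = $620,668.8 × 0.0005 = $310.3344
Total = $21,651.410272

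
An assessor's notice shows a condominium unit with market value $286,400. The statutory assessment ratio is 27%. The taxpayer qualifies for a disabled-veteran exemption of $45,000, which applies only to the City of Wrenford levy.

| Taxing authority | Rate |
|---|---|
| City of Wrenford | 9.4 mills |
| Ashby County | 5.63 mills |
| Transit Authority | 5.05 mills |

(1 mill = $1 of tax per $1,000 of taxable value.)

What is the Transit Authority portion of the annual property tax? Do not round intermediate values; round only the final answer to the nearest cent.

$390.51

Assessed value = $286,400 × 0.27 = $77,328
Transit Authority taxable value = $77,328 (exemption does not apply)
Transit Authority levy = $77,328 × 0.00505 = $390.5064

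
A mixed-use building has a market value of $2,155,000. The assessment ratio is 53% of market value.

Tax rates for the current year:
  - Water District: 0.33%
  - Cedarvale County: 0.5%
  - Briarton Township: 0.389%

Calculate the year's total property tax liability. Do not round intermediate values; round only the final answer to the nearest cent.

Assessed value = $2,155,000 × 0.53 = $1,142,150
Water District: $1,142,150 × 0.0033 = $3,769.095
Cedarvale County: $1,142,150 × 0.005 = $5,710.75
Briarton Township: $1,142,150 × 0.00389 = $4,442.9635
Total = $3,769.095 + $5,710.75 + $4,442.9635 = $13,922.8085

$13,922.81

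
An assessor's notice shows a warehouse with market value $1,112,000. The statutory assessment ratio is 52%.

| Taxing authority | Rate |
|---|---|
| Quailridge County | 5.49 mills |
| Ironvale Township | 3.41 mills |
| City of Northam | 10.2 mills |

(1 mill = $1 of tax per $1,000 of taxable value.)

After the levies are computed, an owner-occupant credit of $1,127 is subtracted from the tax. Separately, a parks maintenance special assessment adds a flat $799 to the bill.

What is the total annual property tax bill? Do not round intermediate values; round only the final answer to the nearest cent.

Assessed value = $1,112,000 × 0.52 = $578,240
Quailridge County: $578,240 × 0.00549 = $3,174.5376
Ironvale Township: $578,240 × 0.00341 = $1,971.7984
City of Northam: $578,240 × 0.0102 = $5,898.048
Levies subtotal = $11,044.384
After credit = $11,044.384 − $1,127 = $9,917.384
Total = $9,917.384 + $799 = $10,716.384

$10,716.38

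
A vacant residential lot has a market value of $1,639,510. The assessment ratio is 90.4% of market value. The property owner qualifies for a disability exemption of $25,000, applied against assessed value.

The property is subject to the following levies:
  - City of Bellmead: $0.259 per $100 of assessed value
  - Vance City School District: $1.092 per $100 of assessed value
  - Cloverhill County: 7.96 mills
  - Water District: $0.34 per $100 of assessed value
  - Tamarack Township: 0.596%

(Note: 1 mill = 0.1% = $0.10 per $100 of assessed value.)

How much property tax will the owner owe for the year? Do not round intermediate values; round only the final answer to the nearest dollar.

$44,923

Assessed value = $1,639,510 × 0.904 = $1,482,117.04
Taxable value = $1,482,117.04 − $25,000 = $1,457,117.04
City of Bellmead: $1,457,117.04 × 0.00259 = $3,773.9331336
Vance City School District: $1,457,117.04 × 0.01092 = $15,911.7180768
Cloverhill County: $1,457,117.04 × 0.00796 = $11,598.6516384
Water District: $1,457,117.04 × 0.0034 = $4,954.197936
Tamarack Township: $1,457,117.04 × 0.00596 = $8,684.4175584
Total = $44,922.9183432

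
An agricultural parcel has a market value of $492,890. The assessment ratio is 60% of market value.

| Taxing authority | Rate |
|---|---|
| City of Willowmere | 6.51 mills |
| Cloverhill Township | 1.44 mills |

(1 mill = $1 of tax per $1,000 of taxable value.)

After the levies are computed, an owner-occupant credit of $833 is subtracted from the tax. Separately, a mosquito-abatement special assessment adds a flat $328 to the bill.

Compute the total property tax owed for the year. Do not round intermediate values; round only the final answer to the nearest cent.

Assessed value = $492,890 × 0.6 = $295,734
City of Willowmere: $295,734 × 0.00651 = $1,925.22834
Cloverhill Township: $295,734 × 0.00144 = $425.85696
Levies subtotal = $2,351.0853
After credit = $2,351.0853 − $833 = $1,518.0853
Total = $1,518.0853 + $328 = $1,846.0853

$1,846.09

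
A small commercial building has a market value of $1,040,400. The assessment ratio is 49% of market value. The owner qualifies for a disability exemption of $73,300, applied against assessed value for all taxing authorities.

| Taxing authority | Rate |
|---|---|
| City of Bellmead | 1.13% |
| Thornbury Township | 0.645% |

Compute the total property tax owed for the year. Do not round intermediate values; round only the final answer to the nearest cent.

$7,747.80

Assessed value = $1,040,400 × 0.49 = $509,796
Taxable value = $509,796 − $73,300 = $436,496
City of Bellmead: $436,496 × 0.0113 = $4,932.4048
Thornbury Township: $436,496 × 0.00645 = $2,815.3992
Total = $4,932.4048 + $2,815.3992 = $7,747.804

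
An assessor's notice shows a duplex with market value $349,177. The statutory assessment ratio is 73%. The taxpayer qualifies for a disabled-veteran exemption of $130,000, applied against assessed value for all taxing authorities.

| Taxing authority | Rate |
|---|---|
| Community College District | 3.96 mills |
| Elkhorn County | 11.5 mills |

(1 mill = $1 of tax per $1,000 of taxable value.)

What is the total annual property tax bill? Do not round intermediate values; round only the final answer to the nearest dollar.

Assessed value = $349,177 × 0.73 = $254,899.21
Taxable value = $254,899.21 − $130,000 = $124,899.21
Community College District: $124,899.21 × 0.00396 = $494.6008716
Elkhorn County: $124,899.21 × 0.0115 = $1,436.340915
Total = $494.6008716 + $1,436.340915 = $1,930.9417866

$1,931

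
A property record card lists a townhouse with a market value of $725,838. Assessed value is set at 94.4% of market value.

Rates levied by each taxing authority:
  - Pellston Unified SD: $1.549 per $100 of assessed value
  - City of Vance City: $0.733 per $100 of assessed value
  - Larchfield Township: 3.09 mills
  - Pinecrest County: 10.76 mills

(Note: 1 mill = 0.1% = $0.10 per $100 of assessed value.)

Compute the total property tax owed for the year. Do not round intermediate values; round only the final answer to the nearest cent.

$25,125.96

Assessed value = $725,838 × 0.944 = $685,191.072
Pellston Unified SD: $685,191.072 × 0.01549 = $10,613.60970528
City of Vance City: $685,191.072 × 0.00733 = $5,022.45055776
Larchfield Township: $685,191.072 × 0.00309 = $2,117.24041248
Pinecrest County: $685,191.072 × 0.01076 = $7,372.65593472
Total = $25,125.95661024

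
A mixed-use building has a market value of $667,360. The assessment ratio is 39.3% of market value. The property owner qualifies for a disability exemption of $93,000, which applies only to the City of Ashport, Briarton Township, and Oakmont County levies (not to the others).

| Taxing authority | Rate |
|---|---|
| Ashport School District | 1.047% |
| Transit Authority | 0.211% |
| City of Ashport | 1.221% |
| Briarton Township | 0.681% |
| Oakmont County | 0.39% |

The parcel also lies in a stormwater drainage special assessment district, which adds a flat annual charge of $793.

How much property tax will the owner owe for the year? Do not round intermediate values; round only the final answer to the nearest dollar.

Assessed value = $667,360 × 0.393 = $262,272.48
Ashport School District: $262,272.48 × 0.01047 = $2,745.9928656
Transit Authority: $262,272.48 × 0.00211 = $553.3949328
City of Ashport: ($262,272.48 − $93,000) × 0.01221 = $169,272.48 × 0.01221 = $2,066.8169808
Briarton Township: ($262,272.48 − $93,000) × 0.00681 = $169,272.48 × 0.00681 = $1,152.7455888
Oakmont County: ($262,272.48 − $93,000) × 0.0039 = $169,272.48 × 0.0039 = $660.162672
Levies subtotal = $7,179.11304
Total = $7,179.11304 + $793 = $7,972.11304

$7,972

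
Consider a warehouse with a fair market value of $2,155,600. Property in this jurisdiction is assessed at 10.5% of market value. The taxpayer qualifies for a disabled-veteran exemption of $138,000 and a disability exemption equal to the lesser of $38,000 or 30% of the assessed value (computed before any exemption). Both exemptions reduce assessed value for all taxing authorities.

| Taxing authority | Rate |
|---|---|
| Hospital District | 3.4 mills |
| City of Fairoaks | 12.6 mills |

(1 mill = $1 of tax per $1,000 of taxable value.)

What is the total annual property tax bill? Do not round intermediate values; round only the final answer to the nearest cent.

$805.41

Assessed value = $2,155,600 × 0.105 = $226,338
Disability exemption = min($38,000, 30% × $226,338) = min($38,000, $67,901.4) = $38,000 (dollar cap binds)
Taxable value = $226,338 − $138,000 − $38,000 = $50,338
Hospital District: $50,338 × 0.0034 = $171.1492
City of Fairoaks: $50,338 × 0.0126 = $634.2588
Total = $805.408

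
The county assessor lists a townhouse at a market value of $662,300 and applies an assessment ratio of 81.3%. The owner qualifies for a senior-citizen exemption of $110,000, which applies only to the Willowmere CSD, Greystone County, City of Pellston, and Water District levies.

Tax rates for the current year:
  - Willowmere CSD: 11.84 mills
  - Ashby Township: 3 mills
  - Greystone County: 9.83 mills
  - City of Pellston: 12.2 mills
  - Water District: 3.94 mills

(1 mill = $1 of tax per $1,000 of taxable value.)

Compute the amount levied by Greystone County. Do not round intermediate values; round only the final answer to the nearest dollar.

Assessed value = $662,300 × 0.813 = $538,449.9
Greystone County taxable value = $538,449.9 − $110,000 = $428,449.9
Greystone County levy = $428,449.9 × 0.00983 = $4,211.662517

$4,212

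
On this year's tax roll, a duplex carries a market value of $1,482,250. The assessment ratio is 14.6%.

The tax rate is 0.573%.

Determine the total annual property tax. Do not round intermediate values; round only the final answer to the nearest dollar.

Assessed value = $1,482,250 × 0.146 = $216,408.5
Tax = $216,408.5 × 0.00573 = $1,240.020705

$1,240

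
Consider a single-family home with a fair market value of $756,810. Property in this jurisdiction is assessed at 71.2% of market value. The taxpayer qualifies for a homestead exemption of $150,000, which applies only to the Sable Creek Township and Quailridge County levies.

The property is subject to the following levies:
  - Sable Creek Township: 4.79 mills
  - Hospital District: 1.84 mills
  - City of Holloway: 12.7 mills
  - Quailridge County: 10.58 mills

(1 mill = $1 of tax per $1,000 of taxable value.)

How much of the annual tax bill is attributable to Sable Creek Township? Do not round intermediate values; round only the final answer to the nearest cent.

$1,862.59

Assessed value = $756,810 × 0.712 = $538,848.72
Sable Creek Township taxable value = $538,848.72 − $150,000 = $388,848.72
Sable Creek Township levy = $388,848.72 × 0.00479 = $1,862.5853688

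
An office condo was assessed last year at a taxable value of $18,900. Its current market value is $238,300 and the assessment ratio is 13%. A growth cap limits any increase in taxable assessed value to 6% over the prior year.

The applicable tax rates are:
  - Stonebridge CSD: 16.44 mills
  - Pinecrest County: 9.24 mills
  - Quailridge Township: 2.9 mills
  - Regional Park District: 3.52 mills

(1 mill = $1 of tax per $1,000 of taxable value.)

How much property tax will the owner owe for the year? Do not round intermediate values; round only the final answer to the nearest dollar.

Uncapped assessed value = $238,300 × 0.13 = $30,979
Cap limit = $18,900 × 1.06 = $20,034
Taxable assessed value = min($30,979, $20,034) = $20,034 (cap binds)
Stonebridge CSD: $20,034 × 0.01644 = $329.35896
Pinecrest County: $20,034 × 0.00924 = $185.11416
Quailridge Township: $20,034 × 0.0029 = $58.0986
Regional Park District: $20,034 × 0.00352 = $70.51968
Total = $643.0914

$643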